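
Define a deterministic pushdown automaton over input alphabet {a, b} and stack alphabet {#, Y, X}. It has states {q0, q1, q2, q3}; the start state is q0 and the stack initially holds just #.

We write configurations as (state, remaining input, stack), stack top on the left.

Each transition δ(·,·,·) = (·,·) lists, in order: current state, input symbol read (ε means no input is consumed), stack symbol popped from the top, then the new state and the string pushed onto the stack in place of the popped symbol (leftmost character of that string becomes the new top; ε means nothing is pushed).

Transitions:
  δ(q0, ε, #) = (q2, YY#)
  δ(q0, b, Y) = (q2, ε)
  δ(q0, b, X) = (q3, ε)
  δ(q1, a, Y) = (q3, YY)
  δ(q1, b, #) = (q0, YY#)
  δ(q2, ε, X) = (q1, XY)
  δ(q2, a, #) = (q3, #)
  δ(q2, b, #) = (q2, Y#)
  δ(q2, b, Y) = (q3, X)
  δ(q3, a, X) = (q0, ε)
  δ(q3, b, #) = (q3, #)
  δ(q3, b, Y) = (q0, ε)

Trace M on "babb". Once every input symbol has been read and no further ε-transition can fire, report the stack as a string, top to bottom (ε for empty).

Y#

(q0, babb, #)
  ε-move, top #: go to q2, push YY# → (q2, babb, YY#)
  read b, top Y: go to q3, push X → (q3, abb, XY#)
  read a, top X: go to q0, push ε → (q0, bb, Y#)
  read b, top Y: go to q2, push ε → (q2, b, #)
  read b, top #: go to q2, push Y# → (q2, ε, Y#)
All input consumed in state q2 with stack Y#.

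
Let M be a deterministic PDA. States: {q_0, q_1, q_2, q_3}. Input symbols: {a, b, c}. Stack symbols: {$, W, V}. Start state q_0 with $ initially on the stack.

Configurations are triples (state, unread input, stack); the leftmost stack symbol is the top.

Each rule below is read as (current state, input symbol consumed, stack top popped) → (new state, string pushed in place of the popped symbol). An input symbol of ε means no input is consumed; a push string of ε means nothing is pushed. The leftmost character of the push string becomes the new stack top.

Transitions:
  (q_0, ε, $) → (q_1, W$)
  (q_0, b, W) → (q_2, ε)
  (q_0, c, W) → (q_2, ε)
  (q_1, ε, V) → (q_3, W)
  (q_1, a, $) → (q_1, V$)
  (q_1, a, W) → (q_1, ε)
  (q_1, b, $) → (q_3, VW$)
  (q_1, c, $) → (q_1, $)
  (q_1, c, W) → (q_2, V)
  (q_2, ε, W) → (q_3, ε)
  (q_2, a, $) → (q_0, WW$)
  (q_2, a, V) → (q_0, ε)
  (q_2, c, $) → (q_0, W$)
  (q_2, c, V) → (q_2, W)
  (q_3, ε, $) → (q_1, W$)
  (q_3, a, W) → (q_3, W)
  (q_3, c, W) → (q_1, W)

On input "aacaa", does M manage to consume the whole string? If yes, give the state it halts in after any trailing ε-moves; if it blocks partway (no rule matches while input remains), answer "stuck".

(q_0, aacaa, $)
  ε-move, top $: go to q_1, push W$ → (q_1, aacaa, W$)
  read a, top W: go to q_1, push ε → (q_1, acaa, $)
  read a, top $: go to q_1, push V$ → (q_1, caa, V$)
  ε-move, top V: go to q_3, push W → (q_3, caa, W$)
  read c, top W: go to q_1, push W → (q_1, aa, W$)
  read a, top W: go to q_1, push ε → (q_1, a, $)
  read a, top $: go to q_1, push V$ → (q_1, ε, V$)
  ε-move, top V: go to q_3, push W → (q_3, ε, W$)
All input consumed; M is in state q_3.

q_3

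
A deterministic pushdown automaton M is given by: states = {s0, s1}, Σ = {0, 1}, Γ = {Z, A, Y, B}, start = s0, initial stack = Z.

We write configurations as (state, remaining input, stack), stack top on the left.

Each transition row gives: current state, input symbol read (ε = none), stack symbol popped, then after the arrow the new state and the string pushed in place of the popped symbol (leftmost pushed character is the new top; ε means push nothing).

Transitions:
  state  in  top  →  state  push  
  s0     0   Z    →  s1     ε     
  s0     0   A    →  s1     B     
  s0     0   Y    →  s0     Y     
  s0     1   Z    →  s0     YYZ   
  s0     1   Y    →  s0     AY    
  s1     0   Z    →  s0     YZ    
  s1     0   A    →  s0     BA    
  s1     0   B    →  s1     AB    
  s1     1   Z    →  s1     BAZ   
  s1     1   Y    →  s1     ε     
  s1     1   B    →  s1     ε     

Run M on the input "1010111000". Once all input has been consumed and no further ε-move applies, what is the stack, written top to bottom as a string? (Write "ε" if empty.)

YZ

(s0, 1010111000, Z) ⊢ (s0, 010111000, YYZ) ⊢ (s0, 10111000, YYZ) ⊢ (s0, 0111000, AYYZ) ⊢ (s1, 111000, BYYZ) ⊢ (s1, 11000, YYZ) ⊢ (s1, 1000, YZ) ⊢ (s1, 000, Z) ⊢ (s0, 00, YZ) ⊢ (s0, 0, YZ) ⊢ (s0, ε, YZ)
All input consumed in state s0 with stack YZ.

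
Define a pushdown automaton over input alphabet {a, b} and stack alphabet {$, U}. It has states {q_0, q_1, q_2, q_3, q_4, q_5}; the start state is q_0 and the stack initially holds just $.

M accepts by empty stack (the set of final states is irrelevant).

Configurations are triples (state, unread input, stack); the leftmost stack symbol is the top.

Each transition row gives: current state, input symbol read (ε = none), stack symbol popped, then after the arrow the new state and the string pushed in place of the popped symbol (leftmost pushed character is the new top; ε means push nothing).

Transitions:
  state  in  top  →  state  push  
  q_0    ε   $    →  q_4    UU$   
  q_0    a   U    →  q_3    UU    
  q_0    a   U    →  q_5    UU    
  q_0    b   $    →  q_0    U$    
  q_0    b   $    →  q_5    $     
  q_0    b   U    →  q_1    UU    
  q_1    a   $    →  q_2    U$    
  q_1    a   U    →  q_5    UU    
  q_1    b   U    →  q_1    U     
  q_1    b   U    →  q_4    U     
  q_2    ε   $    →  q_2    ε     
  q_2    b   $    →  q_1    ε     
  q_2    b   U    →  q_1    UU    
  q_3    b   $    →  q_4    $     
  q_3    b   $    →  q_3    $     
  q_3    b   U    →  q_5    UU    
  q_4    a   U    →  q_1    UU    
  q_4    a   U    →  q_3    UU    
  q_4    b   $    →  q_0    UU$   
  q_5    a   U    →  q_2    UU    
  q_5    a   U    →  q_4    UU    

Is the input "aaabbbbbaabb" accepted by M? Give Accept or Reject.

No computation consumes all input and empties the stack.

Reject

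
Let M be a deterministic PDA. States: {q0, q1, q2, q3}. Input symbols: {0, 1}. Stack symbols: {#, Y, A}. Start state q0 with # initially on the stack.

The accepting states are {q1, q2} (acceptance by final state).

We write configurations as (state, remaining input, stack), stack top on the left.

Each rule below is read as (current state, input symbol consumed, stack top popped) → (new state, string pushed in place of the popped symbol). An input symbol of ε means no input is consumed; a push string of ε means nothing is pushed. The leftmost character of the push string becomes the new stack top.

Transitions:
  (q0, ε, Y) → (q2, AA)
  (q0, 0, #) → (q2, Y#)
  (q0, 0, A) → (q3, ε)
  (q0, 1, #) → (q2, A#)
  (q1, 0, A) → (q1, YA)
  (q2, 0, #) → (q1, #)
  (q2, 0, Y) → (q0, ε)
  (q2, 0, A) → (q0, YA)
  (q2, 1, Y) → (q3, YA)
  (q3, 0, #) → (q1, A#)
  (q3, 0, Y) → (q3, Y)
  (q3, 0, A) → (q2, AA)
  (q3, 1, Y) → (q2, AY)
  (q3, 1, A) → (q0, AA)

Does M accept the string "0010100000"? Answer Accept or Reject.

Reject

(q0, 0010100000, #) ⊢ (q2, 010100000, Y#) ⊢ (q0, 10100000, #) ⊢ (q2, 0100000, A#) ⊢ (q0, 100000, YA#) ⊢ (q2, 100000, AAA#)
No transition applies at (q2, 100000, AAA#); input not fully consumed.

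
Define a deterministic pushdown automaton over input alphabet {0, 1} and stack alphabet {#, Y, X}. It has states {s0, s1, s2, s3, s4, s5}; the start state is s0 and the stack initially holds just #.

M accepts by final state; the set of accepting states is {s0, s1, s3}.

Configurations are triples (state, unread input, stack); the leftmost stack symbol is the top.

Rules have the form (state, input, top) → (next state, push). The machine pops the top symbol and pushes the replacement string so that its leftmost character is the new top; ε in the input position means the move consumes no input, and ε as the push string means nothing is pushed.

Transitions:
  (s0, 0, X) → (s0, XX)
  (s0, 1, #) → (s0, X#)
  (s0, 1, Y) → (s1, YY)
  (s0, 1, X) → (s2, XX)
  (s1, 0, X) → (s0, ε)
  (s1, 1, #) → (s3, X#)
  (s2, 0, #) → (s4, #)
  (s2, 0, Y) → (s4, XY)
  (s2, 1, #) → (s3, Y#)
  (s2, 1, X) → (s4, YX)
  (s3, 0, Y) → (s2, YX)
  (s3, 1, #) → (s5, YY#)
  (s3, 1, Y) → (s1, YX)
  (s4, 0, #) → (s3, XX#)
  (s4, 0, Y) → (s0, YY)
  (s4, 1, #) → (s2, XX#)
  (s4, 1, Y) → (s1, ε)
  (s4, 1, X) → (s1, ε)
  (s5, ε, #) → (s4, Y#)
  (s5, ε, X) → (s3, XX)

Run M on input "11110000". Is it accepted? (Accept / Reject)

(s0, 11110000, #) ⊢ (s0, 1110000, X#) ⊢ (s2, 110000, XX#) ⊢ (s4, 10000, YXX#) ⊢ (s1, 0000, XX#) ⊢ (s0, 000, X#) ⊢ (s0, 00, XX#) ⊢ (s0, 0, XXX#) ⊢ (s0, ε, XXXX#)
All input consumed; state s0 ∈ F.

Accept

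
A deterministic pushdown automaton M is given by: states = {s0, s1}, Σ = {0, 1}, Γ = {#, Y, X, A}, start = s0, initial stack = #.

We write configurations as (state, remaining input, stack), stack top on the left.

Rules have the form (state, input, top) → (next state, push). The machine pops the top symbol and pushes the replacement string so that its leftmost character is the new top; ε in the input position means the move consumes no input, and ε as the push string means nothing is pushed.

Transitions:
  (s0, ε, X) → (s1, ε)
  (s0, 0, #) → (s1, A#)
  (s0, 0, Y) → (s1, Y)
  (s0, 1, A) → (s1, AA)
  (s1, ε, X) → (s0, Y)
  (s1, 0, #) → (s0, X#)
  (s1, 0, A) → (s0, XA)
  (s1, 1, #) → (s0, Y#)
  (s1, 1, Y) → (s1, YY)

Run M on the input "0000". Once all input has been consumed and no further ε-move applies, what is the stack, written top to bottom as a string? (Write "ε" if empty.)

(s0, 0000, #)
  read 0, top #: go to s1, push A# → (s1, 000, A#)
  read 0, top A: go to s0, push XA → (s0, 00, XA#)
  ε-move, top X: go to s1, push ε → (s1, 00, A#)
  read 0, top A: go to s0, push XA → (s0, 0, XA#)
  ε-move, top X: go to s1, push ε → (s1, 0, A#)
  read 0, top A: go to s0, push XA → (s0, ε, XA#)
  ε-move, top X: go to s1, push ε → (s1, ε, A#)
All input consumed in state s1 with stack A#.

A#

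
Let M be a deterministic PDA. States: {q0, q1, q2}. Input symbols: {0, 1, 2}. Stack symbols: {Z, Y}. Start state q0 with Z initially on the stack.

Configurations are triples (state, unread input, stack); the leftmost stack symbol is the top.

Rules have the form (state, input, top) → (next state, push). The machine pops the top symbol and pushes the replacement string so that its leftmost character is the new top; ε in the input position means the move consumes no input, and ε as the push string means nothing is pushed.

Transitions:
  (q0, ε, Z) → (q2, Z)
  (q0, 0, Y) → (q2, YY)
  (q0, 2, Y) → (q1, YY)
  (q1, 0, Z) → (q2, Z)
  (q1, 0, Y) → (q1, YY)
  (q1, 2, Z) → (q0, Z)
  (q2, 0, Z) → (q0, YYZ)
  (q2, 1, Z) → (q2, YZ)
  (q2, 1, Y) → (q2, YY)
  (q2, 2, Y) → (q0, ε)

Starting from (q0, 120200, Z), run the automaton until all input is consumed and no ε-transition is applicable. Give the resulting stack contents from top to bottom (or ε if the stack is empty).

YYYYYZ

(q0, 120200, Z)
  ε-move, top Z: go to q2, push Z → (q2, 120200, Z)
  read 1, top Z: go to q2, push YZ → (q2, 20200, YZ)
  read 2, top Y: go to q0, push ε → (q0, 0200, Z)
  ε-move, top Z: go to q2, push Z → (q2, 0200, Z)
  read 0, top Z: go to q0, push YYZ → (q0, 200, YYZ)
  read 2, top Y: go to q1, push YY → (q1, 00, YYYZ)
  read 0, top Y: go to q1, push YY → (q1, 0, YYYYZ)
  read 0, top Y: go to q1, push YY → (q1, ε, YYYYYZ)
All input consumed in state q1 with stack YYYYYZ.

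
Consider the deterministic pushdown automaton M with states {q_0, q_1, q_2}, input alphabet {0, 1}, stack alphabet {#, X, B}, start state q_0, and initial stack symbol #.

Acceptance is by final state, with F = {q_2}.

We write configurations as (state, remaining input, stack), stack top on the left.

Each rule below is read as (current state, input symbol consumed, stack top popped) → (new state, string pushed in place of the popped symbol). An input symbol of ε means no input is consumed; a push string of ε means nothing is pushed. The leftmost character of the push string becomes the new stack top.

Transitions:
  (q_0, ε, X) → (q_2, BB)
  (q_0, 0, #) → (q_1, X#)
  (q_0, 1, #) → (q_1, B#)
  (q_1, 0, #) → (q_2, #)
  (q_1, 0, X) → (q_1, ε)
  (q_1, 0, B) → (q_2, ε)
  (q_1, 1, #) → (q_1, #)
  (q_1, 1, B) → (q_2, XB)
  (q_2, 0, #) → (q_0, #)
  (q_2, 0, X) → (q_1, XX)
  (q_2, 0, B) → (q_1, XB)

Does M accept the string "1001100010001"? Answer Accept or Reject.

(q_0, 1001100010001, #)
  read 1, top #: go to q_1, push B# → (q_1, 001100010001, B#)
  read 0, top B: go to q_2, push ε → (q_2, 01100010001, #)
  read 0, top #: go to q_0, push # → (q_0, 1100010001, #)
  read 1, top #: go to q_1, push B# → (q_1, 100010001, B#)
  read 1, top B: go to q_2, push XB → (q_2, 00010001, XB#)
  read 0, top X: go to q_1, push XX → (q_1, 0010001, XXB#)
  read 0, top X: go to q_1, push ε → (q_1, 010001, XB#)
  read 0, top X: go to q_1, push ε → (q_1, 10001, B#)
  read 1, top B: go to q_2, push XB → (q_2, 0001, XB#)
  read 0, top X: go to q_1, push XX → (q_1, 001, XXB#)
  read 0, top X: go to q_1, push ε → (q_1, 01, XB#)
  read 0, top X: go to q_1, push ε → (q_1, 1, B#)
  read 1, top B: go to q_2, push XB → (q_2, ε, XB#)
All input consumed; state q_2 ∈ F.

Accept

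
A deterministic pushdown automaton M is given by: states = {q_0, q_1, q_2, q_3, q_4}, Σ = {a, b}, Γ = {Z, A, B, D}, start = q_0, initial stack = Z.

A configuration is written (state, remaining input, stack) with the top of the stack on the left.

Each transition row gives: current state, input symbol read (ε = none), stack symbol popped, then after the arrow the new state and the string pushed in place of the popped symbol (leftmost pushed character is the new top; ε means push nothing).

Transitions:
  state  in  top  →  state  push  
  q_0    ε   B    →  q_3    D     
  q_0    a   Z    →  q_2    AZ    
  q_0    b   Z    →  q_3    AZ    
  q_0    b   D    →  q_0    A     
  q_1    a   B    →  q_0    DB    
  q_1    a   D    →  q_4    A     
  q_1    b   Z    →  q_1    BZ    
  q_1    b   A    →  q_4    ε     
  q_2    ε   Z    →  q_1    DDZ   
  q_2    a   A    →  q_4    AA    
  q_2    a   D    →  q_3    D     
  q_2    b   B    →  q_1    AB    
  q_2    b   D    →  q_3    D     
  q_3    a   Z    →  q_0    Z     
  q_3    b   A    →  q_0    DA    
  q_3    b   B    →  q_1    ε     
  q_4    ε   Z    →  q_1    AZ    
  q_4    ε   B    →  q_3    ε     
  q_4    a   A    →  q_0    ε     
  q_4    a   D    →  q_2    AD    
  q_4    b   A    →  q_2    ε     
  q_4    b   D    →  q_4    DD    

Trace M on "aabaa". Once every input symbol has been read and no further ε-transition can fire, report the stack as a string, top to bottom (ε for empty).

(q_0, aabaa, Z)
  read a, top Z: go to q_2, push AZ → (q_2, abaa, AZ)
  read a, top A: go to q_4, push AA → (q_4, baa, AAZ)
  read b, top A: go to q_2, push ε → (q_2, aa, AZ)
  read a, top A: go to q_4, push AA → (q_4, a, AAZ)
  read a, top A: go to q_0, push ε → (q_0, ε, AZ)
All input consumed in state q_0 with stack AZ.

AZ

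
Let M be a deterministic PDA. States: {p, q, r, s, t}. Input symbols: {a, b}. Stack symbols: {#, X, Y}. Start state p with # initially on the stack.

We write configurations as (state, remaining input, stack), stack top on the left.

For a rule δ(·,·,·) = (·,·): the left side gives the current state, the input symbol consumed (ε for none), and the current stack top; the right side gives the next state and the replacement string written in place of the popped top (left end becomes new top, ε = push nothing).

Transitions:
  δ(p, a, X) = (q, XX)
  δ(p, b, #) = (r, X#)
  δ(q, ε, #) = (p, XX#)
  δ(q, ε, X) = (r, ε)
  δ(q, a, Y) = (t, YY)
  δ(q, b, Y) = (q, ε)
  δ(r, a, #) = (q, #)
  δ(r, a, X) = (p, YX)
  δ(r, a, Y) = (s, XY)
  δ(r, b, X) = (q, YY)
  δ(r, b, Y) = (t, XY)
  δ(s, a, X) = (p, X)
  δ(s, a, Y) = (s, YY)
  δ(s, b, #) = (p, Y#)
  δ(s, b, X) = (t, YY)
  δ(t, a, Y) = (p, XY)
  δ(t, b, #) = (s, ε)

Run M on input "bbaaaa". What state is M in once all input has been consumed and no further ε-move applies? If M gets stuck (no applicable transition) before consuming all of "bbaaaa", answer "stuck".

(p, bbaaaa, #)
  read b, top #: go to r, push X# → (r, baaaa, X#)
  read b, top X: go to q, push YY → (q, aaaa, YY#)
  read a, top Y: go to t, push YY → (t, aaa, YYY#)
  read a, top Y: go to p, push XY → (p, aa, XYYY#)
  read a, top X: go to q, push XX → (q, a, XXYYY#)
  ε-move, top X: go to r, push ε → (r, a, XYYY#)
  read a, top X: go to p, push YX → (p, ε, YXYYY#)
All input consumed; M is in state p.

p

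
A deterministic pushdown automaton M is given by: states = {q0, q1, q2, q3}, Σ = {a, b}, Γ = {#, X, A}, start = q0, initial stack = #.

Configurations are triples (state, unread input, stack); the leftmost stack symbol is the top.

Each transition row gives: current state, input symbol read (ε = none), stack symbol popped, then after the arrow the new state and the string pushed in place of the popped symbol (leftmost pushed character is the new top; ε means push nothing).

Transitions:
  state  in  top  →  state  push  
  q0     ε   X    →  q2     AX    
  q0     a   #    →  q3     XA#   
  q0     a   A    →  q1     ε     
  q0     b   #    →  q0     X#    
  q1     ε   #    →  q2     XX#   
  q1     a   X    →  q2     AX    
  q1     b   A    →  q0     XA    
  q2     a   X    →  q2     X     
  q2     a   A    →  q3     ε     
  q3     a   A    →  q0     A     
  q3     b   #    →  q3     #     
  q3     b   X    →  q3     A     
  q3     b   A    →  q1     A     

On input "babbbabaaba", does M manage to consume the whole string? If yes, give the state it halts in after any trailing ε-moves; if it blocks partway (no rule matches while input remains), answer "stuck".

q3

(q0, babbbabaaba, #)
  read b, top #: go to q0, push X# → (q0, abbbabaaba, X#)
  ε-move, top X: go to q2, push AX → (q2, abbbabaaba, AX#)
  read a, top A: go to q3, push ε → (q3, bbbabaaba, X#)
  read b, top X: go to q3, push A → (q3, bbabaaba, A#)
  read b, top A: go to q1, push A → (q1, babaaba, A#)
  read b, top A: go to q0, push XA → (q0, abaaba, XA#)
  ε-move, top X: go to q2, push AX → (q2, abaaba, AXA#)
  read a, top A: go to q3, push ε → (q3, baaba, XA#)
  read b, top X: go to q3, push A → (q3, aaba, AA#)
  read a, top A: go to q0, push A → (q0, aba, AA#)
  read a, top A: go to q1, push ε → (q1, ba, A#)
  read b, top A: go to q0, push XA → (q0, a, XA#)
  ε-move, top X: go to q2, push AX → (q2, a, AXA#)
  read a, top A: go to q3, push ε → (q3, ε, XA#)
All input consumed; M is in state q3.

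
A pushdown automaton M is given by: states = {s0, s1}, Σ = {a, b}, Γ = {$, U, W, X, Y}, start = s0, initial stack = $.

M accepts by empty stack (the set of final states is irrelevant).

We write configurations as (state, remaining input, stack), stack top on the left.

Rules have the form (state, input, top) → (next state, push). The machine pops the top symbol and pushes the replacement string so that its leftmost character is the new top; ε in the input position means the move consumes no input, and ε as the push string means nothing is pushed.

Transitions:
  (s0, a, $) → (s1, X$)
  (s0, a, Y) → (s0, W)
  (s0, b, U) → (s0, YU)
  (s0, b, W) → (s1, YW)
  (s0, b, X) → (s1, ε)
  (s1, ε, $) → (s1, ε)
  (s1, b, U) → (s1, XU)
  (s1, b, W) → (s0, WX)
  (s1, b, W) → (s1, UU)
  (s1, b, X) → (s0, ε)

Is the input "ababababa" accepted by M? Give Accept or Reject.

Reject

No computation consumes all input and empties the stack.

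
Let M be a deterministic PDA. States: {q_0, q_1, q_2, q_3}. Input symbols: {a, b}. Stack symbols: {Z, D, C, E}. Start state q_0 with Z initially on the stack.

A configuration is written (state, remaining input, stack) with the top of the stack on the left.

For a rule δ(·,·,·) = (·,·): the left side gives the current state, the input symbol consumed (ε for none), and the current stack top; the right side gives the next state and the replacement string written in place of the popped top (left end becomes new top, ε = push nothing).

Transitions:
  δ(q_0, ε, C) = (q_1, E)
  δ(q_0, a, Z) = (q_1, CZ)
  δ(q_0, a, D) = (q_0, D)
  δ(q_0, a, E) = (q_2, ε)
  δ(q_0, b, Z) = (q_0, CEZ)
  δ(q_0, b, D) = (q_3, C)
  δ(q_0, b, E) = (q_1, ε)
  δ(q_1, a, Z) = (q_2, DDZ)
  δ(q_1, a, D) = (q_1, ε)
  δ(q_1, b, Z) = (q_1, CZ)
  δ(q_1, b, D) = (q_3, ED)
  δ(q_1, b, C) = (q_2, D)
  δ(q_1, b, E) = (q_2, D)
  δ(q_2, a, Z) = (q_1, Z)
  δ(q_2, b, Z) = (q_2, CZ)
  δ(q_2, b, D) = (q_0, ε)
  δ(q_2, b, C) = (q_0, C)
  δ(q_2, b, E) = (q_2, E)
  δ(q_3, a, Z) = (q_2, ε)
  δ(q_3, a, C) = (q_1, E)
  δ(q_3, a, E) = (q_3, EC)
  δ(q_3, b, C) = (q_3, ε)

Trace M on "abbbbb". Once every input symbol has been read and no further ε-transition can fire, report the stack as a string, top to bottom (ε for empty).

EZ

(q_0, abbbbb, Z)
  read a, top Z: go to q_1, push CZ → (q_1, bbbbb, CZ)
  read b, top C: go to q_2, push D → (q_2, bbbb, DZ)
  read b, top D: go to q_0, push ε → (q_0, bbb, Z)
  read b, top Z: go to q_0, push CEZ → (q_0, bb, CEZ)
  ε-move, top C: go to q_1, push E → (q_1, bb, EEZ)
  read b, top E: go to q_2, push D → (q_2, b, DEZ)
  read b, top D: go to q_0, push ε → (q_0, ε, EZ)
All input consumed in state q_0 with stack EZ.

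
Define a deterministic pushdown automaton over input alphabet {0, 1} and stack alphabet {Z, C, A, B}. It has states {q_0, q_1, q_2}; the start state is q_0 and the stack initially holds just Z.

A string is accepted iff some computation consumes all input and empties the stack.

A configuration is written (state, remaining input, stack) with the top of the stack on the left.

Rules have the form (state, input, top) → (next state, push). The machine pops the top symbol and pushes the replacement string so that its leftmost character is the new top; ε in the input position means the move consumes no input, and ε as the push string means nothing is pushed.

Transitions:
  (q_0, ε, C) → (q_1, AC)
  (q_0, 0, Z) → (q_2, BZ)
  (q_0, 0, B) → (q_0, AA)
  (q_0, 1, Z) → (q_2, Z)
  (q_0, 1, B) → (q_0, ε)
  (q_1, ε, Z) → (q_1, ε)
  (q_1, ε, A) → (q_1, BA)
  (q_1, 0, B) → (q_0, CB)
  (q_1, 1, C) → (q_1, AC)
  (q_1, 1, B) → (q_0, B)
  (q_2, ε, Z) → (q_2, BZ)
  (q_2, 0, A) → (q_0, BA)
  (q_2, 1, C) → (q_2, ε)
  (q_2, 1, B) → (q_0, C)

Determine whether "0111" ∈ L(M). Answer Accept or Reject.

(q_0, 0111, Z)
  read 0, top Z: go to q_2, push BZ → (q_2, 111, BZ)
  read 1, top B: go to q_0, push C → (q_0, 11, CZ)
  ε-move, top C: go to q_1, push AC → (q_1, 11, ACZ)
  ε-move, top A: go to q_1, push BA → (q_1, 11, BACZ)
  read 1, top B: go to q_0, push B → (q_0, 1, BACZ)
  read 1, top B: go to q_0, push ε → (q_0, ε, ACZ)
All input consumed; stack is ACZ, not empty, and no further ε-move applies.

Reject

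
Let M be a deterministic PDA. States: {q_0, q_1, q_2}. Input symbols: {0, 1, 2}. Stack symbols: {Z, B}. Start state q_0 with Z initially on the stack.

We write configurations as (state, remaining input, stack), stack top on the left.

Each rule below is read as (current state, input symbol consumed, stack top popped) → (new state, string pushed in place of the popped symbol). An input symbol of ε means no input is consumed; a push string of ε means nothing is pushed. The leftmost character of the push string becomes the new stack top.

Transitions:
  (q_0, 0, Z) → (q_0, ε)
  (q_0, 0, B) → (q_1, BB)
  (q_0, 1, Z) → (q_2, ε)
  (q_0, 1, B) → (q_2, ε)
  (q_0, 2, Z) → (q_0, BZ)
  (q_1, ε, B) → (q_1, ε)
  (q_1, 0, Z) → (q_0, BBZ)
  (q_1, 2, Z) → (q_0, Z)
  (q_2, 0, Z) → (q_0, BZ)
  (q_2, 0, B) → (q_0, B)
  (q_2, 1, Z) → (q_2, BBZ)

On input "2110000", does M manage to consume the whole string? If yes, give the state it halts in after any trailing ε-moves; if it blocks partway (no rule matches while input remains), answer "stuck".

q_1

(q_0, 2110000, Z)
  read 2, top Z: go to q_0, push BZ → (q_0, 110000, BZ)
  read 1, top B: go to q_2, push ε → (q_2, 10000, Z)
  read 1, top Z: go to q_2, push BBZ → (q_2, 0000, BBZ)
  read 0, top B: go to q_0, push B → (q_0, 000, BBZ)
  read 0, top B: go to q_1, push BB → (q_1, 00, BBBZ)
  ε-move, top B: go to q_1, push ε → (q_1, 00, BBZ)
  ε-move, top B: go to q_1, push ε → (q_1, 00, BZ)
  ε-move, top B: go to q_1, push ε → (q_1, 00, Z)
  read 0, top Z: go to q_0, push BBZ → (q_0, 0, BBZ)
  read 0, top B: go to q_1, push BB → (q_1, ε, BBBZ)
  ε-move, top B: go to q_1, push ε → (q_1, ε, BBZ)
  ε-move, top B: go to q_1, push ε → (q_1, ε, BZ)
  ε-move, top B: go to q_1, push ε → (q_1, ε, Z)
All input consumed; M is in state q_1.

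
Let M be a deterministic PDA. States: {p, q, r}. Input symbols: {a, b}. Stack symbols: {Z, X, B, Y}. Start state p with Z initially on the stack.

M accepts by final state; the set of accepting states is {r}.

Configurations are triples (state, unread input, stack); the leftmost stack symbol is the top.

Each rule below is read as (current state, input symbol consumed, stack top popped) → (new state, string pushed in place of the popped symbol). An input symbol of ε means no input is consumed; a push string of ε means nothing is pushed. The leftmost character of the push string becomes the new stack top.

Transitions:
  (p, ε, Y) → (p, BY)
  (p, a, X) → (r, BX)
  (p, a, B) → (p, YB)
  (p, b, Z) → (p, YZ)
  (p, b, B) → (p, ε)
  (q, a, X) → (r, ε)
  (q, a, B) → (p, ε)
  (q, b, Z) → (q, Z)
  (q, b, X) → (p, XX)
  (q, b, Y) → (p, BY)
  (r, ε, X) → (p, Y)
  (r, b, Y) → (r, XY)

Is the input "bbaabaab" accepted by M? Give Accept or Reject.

Reject

(p, bbaabaab, Z) ⊢ (p, baabaab, YZ) ⊢ (p, baabaab, BYZ) ⊢ (p, aabaab, YZ) ⊢ (p, aabaab, BYZ) ⊢ (p, abaab, YBYZ) ⊢ (p, abaab, BYBYZ) ⊢ (p, baab, YBYBYZ) ⊢ (p, baab, BYBYBYZ) ⊢ (p, aab, YBYBYZ) ⊢ (p, aab, BYBYBYZ) ⊢ (p, ab, YBYBYBYZ) ⊢ (p, ab, BYBYBYBYZ) ⊢ (p, b, YBYBYBYBYZ) ⊢ (p, b, BYBYBYBYBYZ) ⊢ (p, ε, YBYBYBYBYZ) ⊢ (p, ε, BYBYBYBYBYZ)
All input consumed; state p ∉ F and no further ε-move applies.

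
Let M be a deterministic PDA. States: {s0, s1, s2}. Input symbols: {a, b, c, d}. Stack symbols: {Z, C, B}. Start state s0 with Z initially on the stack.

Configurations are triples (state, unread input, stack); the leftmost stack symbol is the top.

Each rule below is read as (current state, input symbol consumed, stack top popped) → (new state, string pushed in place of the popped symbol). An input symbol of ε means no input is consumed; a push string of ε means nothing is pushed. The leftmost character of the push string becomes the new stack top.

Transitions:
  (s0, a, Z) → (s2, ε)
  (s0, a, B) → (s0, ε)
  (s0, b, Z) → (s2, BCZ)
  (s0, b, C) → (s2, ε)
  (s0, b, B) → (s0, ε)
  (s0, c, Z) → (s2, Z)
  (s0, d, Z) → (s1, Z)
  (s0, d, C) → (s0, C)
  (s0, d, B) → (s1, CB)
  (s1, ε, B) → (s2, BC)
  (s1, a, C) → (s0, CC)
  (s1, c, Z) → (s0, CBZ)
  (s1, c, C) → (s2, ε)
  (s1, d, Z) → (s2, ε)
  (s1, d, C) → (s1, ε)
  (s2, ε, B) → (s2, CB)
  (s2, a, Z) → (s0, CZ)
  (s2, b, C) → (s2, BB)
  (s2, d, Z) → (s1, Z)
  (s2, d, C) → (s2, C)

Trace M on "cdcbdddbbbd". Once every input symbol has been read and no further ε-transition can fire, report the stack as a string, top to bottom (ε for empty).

CBBBBBBBZ

(s0, cdcbdddbbbd, Z)
  read c, top Z: go to s2, push Z → (s2, dcbdddbbbd, Z)
  read d, top Z: go to s1, push Z → (s1, cbdddbbbd, Z)
  read c, top Z: go to s0, push CBZ → (s0, bdddbbbd, CBZ)
  read b, top C: go to s2, push ε → (s2, dddbbbd, BZ)
  ε-move, top B: go to s2, push CB → (s2, dddbbbd, CBZ)
  read d, top C: go to s2, push C → (s2, ddbbbd, CBZ)
  read d, top C: go to s2, push C → (s2, dbbbd, CBZ)
  read d, top C: go to s2, push C → (s2, bbbd, CBZ)
  read b, top C: go to s2, push BB → (s2, bbd, BBBZ)
  ε-move, top B: go to s2, push CB → (s2, bbd, CBBBZ)
  read b, top C: go to s2, push BB → (s2, bd, BBBBBZ)
  ε-move, top B: go to s2, push CB → (s2, bd, CBBBBBZ)
  read b, top C: go to s2, push BB → (s2, d, BBBBBBBZ)
  ε-move, top B: go to s2, push CB → (s2, d, CBBBBBBBZ)
  read d, top C: go to s2, push C → (s2, ε, CBBBBBBBZ)
All input consumed in state s2 with stack CBBBBBBBZ.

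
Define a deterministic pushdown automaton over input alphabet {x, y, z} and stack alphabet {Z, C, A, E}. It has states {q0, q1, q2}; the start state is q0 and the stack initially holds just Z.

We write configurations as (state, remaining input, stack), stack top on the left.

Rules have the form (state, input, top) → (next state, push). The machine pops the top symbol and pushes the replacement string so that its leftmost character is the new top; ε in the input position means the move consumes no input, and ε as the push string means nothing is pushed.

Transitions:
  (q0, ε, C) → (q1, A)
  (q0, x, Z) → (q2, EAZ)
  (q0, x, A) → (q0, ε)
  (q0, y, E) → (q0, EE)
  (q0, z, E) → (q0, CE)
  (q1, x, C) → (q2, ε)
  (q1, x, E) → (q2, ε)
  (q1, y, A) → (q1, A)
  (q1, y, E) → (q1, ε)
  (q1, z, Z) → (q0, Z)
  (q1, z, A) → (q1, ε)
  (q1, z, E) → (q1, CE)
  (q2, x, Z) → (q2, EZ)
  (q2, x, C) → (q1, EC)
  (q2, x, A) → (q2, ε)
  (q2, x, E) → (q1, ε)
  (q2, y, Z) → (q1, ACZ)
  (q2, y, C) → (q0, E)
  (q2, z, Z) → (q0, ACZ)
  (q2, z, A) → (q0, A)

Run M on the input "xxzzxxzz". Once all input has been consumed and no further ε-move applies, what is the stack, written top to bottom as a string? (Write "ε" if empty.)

Z

(q0, xxzzxxzz, Z) ⊢ (q2, xzzxxzz, EAZ) ⊢ (q1, zzxxzz, AZ) ⊢ (q1, zxxzz, Z) ⊢ (q0, xxzz, Z) ⊢ (q2, xzz, EAZ) ⊢ (q1, zz, AZ) ⊢ (q1, z, Z) ⊢ (q0, ε, Z)
All input consumed in state q0 with stack Z.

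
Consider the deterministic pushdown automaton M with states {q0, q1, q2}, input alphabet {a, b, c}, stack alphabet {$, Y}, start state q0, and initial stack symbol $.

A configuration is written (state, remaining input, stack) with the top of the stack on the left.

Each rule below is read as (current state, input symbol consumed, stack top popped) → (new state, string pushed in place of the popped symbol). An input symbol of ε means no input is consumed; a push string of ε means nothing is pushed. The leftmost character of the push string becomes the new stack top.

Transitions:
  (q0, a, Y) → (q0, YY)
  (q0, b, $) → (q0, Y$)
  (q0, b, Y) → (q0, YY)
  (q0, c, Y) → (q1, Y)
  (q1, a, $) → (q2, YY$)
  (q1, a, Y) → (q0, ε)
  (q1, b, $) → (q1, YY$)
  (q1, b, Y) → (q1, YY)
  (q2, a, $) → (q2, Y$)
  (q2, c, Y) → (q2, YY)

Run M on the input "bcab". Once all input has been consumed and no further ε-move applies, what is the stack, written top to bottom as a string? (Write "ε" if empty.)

(q0, bcab, $)
  read b, top $: go to q0, push Y$ → (q0, cab, Y$)
  read c, top Y: go to q1, push Y → (q1, ab, Y$)
  read a, top Y: go to q0, push ε → (q0, b, $)
  read b, top $: go to q0, push Y$ → (q0, ε, Y$)
All input consumed in state q0 with stack Y$.

Y$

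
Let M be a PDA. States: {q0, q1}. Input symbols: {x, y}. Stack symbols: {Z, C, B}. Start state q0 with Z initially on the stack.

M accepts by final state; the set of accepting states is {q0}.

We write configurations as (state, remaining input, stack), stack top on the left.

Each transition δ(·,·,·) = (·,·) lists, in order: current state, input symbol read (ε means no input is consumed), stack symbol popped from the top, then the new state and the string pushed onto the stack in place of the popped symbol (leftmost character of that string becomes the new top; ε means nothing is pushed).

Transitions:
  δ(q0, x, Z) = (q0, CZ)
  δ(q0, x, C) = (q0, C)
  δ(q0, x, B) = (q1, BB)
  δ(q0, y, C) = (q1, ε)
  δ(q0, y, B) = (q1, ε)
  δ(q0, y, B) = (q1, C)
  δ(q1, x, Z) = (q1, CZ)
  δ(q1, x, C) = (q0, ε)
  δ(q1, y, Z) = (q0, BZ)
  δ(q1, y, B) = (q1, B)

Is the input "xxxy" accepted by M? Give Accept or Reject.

Reject

No computation consumes all input and reaches a final state.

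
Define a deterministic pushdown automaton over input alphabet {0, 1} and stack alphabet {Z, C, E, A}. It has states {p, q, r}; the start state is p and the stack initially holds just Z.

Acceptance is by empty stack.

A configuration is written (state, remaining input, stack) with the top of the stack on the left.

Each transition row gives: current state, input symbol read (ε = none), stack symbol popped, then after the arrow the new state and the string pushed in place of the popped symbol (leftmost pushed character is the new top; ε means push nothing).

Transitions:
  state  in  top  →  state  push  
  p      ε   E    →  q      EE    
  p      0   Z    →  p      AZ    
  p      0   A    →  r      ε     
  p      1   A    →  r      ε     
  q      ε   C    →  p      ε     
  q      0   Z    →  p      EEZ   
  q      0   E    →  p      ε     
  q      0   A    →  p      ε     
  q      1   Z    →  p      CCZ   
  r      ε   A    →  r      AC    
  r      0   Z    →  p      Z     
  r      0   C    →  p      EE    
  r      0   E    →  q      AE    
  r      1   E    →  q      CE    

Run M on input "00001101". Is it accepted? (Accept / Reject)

Reject

(p, 00001101, Z) ⊢ (p, 0001101, AZ) ⊢ (r, 001101, Z) ⊢ (p, 01101, Z) ⊢ (p, 1101, AZ) ⊢ (r, 101, Z)
No transition applies at (r, 101, Z); input not fully consumed.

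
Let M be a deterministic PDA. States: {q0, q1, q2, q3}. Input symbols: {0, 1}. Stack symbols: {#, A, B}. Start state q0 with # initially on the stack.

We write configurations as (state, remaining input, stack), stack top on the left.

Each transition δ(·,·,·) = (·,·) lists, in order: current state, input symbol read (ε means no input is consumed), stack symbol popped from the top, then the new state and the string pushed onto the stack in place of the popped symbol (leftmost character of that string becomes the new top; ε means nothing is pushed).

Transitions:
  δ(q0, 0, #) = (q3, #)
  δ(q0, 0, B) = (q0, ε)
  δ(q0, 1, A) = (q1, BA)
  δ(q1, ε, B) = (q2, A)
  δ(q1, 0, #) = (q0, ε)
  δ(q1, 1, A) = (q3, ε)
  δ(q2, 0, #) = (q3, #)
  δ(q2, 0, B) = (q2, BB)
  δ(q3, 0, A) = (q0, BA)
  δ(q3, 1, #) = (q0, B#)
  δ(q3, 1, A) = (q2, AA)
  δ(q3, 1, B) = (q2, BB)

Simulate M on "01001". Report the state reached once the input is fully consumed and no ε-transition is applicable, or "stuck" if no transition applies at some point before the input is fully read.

(q0, 01001, #)
  read 0, top #: go to q3, push # → (q3, 1001, #)
  read 1, top #: go to q0, push B# → (q0, 001, B#)
  read 0, top B: go to q0, push ε → (q0, 01, #)
  read 0, top #: go to q3, push # → (q3, 1, #)
  read 1, top #: go to q0, push B# → (q0, ε, B#)
All input consumed; M is in state q0.

q0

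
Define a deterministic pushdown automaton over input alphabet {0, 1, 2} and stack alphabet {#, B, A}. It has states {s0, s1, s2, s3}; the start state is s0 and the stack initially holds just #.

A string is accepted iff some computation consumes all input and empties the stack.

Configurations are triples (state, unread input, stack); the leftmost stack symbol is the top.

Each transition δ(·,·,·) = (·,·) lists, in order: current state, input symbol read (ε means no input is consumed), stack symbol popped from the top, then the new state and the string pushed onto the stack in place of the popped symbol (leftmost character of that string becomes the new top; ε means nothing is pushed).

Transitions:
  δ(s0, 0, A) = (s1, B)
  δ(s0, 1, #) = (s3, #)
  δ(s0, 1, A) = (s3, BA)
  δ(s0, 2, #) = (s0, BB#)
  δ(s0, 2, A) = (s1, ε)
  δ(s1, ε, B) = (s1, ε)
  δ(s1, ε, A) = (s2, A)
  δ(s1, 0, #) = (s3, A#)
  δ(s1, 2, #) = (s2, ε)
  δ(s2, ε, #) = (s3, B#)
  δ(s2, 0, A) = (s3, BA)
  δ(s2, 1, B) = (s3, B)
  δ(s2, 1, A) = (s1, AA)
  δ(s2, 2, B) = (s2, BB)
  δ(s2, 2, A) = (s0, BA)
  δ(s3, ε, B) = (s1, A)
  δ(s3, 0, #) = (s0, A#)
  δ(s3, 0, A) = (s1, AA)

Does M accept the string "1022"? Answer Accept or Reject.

(s0, 1022, #) ⊢ (s3, 022, #) ⊢ (s0, 22, A#) ⊢ (s1, 2, #) ⊢ (s2, ε, ε)
All input consumed and the stack is empty.

Accept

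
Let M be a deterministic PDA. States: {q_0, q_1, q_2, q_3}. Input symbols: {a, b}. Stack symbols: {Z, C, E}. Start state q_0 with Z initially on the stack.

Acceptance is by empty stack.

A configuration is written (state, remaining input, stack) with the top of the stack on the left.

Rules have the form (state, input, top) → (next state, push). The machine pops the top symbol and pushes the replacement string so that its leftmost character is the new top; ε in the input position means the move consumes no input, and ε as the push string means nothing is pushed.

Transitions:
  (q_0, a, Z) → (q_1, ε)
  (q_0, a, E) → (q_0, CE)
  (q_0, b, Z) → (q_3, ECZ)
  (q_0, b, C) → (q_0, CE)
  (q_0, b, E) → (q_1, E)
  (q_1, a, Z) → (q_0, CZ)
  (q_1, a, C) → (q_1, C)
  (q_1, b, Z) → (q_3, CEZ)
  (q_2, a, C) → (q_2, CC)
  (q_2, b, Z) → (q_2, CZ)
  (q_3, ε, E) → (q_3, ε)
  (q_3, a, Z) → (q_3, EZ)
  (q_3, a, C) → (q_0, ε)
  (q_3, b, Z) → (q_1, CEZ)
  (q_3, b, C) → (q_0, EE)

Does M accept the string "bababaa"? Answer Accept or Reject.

Accept

(q_0, bababaa, Z) ⊢ (q_3, ababaa, ECZ) ⊢ (q_3, ababaa, CZ) ⊢ (q_0, babaa, Z) ⊢ (q_3, abaa, ECZ) ⊢ (q_3, abaa, CZ) ⊢ (q_0, baa, Z) ⊢ (q_3, aa, ECZ) ⊢ (q_3, aa, CZ) ⊢ (q_0, a, Z) ⊢ (q_1, ε, ε)
All input consumed and the stack is empty.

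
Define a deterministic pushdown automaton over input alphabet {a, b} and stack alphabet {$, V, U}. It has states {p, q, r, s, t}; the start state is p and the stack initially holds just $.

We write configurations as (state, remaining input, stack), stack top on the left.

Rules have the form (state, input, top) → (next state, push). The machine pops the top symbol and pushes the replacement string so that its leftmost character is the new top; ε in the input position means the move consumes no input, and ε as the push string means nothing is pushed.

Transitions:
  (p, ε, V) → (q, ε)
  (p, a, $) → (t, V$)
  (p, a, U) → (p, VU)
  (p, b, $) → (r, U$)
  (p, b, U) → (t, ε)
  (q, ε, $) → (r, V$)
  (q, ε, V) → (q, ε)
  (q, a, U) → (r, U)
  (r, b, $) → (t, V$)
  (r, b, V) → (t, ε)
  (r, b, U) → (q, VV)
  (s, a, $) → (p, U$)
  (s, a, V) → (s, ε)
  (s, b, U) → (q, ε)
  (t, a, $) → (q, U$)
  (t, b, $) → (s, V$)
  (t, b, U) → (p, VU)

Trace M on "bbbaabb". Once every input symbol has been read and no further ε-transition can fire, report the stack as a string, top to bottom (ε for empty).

(p, bbbaabb, $) ⊢ (r, bbaabb, U$) ⊢ (q, baabb, VV$) ⊢ (q, baabb, V$) ⊢ (q, baabb, $) ⊢ (r, baabb, V$) ⊢ (t, aabb, $) ⊢ (q, abb, U$) ⊢ (r, bb, U$) ⊢ (q, b, VV$) ⊢ (q, b, V$) ⊢ (q, b, $) ⊢ (r, b, V$) ⊢ (t, ε, $)
All input consumed in state t with stack $.

$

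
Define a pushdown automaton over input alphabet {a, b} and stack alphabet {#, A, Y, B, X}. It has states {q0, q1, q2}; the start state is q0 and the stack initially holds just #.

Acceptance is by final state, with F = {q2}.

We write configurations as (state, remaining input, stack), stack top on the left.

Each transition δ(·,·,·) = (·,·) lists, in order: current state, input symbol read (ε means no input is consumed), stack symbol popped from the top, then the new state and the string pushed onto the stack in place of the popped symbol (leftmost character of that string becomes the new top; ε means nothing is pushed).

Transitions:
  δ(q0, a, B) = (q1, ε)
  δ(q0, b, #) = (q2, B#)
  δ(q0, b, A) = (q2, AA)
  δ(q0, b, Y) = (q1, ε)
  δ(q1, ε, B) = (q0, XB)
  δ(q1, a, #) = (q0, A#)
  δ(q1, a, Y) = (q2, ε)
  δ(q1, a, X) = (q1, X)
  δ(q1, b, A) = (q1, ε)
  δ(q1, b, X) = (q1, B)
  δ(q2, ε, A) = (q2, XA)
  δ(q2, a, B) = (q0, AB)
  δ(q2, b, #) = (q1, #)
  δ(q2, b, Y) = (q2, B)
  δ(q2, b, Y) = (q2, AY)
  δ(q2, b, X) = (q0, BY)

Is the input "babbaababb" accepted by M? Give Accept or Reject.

No computation consumes all input and reaches a final state.

Reject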